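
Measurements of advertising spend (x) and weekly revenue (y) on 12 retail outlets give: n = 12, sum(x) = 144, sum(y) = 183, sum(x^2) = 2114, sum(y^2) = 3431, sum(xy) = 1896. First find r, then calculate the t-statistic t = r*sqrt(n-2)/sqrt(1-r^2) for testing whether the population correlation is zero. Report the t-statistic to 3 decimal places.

-2.393

Numerator: nΣxy − (Σx)(Σy) = 12·1896 − (144)(183) = -3600
Denominator: √[(nΣx²−(Σx)²)(nΣy²−(Σy)²)]
  nΣx²−(Σx)² = 12·2114 − 20736 = 4632;  nΣy²−(Σy)² = 12·3431 − 33489 = 7683
  √(4632·7683) = √35587656 = 5965.5390
r = -3600 / 5965.5390 = -0.6035
t = r·√(n−2)/√(1−r²) = -0.6035·√10 / √(1−0.364212) = -1.908435 / 0.797363 = -2.393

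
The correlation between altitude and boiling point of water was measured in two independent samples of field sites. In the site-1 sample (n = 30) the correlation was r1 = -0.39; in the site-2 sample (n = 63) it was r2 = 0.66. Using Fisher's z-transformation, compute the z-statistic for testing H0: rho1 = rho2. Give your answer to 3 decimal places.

-5.198

z1 = atanh(-0.39) = -0.411800,  z2 = atanh(0.66) = 0.792814
SE = √(1/(n1−3) + 1/(n2−3)) = √(1/27 + 1/60) = √(0.0370370 + 0.0166667) = √0.0537037 = 0.231741
z = (z1 − z2)/SE = (-0.411800 − 0.792814) / 0.231741 = -1.204614 / 0.231741 = -5.198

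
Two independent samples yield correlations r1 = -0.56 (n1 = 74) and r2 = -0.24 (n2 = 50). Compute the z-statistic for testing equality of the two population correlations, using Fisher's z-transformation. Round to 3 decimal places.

-2.064

z1 = atanh(-0.56) = -0.632833,  z2 = atanh(-0.24) = -0.244774
SE = √(1/(n1−3) + 1/(n2−3)) = √(1/71 + 1/47) = √(0.0140845 + 0.0212766) = √0.0353611 = 0.188045
z = (z1 − z2)/SE = (-0.632833 − (-0.244774)) / 0.188045 = -0.388059 / 0.188045 = -2.064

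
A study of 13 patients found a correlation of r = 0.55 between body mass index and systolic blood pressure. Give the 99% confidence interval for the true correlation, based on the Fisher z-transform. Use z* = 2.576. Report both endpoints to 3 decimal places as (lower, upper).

Fisher z: z_r = atanh(r) = ½·ln((1+0.55)/(1−0.55)) = 0.618381
SE(z) = 1/√(n−3) = 1/√10 = 0.316228
99% ⇒ z* = 2.576; margin = 2.576·0.316228 = 0.814603
CI on z-scale: (-0.196222, 1.432984)
Back-transform: tanh(-0.196222) = -0.193742, tanh(1.432984) = 0.892276

(-0.194, 0.892)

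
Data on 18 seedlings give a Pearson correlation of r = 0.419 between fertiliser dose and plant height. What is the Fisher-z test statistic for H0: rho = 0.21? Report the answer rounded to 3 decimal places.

0.904

z_r = atanh(0.419) = 0.446478,  z_0 = atanh(0.21) = 0.213171
SE = 1/√(n−3) = 1/√15 = 0.258199
z = (z_r − z_0)/SE = (0.446478 − 0.213171) / 0.258199 = 0.233307 / 0.258199 = 0.904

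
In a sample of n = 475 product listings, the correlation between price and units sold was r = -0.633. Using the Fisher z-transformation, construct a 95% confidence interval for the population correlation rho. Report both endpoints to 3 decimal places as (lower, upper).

Fisher z: z_r = atanh(r) = ½·ln((1+(-0.633))/(1−(-0.633))) = -0.746406
SE(z) = 1/√(n−3) = 1/√472 = 0.046029
95% ⇒ z* = 1.960; margin = 1.960·0.046029 = 0.090217
CI on z-scale: (-0.836623, -0.656189)
Back-transform: tanh(-0.836623) = -0.684016, tanh(-0.656189) = -0.575822

(-0.684, -0.576)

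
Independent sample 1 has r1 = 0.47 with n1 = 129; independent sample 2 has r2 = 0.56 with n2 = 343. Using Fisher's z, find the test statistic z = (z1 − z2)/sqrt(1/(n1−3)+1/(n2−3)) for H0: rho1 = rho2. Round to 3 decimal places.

-1.177

z1 = atanh(0.47) = 0.510070,  z2 = atanh(0.56) = 0.632833
SE = √(1/(n1−3) + 1/(n2−3)) = √(1/126 + 1/340) = √(0.0079365 + 0.0029412) = √0.0108777 = 0.104296
z = (z1 − z2)/SE = (0.510070 − 0.632833) / 0.104296 = -0.122763 / 0.104296 = -1.177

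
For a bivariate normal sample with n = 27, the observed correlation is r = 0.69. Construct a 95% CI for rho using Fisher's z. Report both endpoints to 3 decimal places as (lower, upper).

(0.420, 0.848)

Fisher z: z_r = atanh(r) = ½·ln((1+0.69)/(1−0.69)) = 0.847956
SE(z) = 1/√(n−3) = 1/√24 = 0.204124
95% ⇒ z* = 1.960; margin = 1.960·0.204124 = 0.400083
CI on z-scale: (0.447873, 1.248039)
Back-transform: tanh(0.447873) = 0.420149, tanh(1.248039) = 0.847733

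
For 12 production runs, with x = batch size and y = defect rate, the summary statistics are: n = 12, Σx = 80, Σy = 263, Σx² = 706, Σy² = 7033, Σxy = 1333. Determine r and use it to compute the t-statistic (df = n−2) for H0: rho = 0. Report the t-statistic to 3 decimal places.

-6.454

Numerator: nΣxy − (Σx)(Σy) = 12·1333 − (80)(263) = -5044
Denominator: √[(nΣx²−(Σx)²)(nΣy²−(Σy)²)]
  nΣx²−(Σx)² = 12·706 − 6400 = 2072;  nΣy²−(Σy)² = 12·7033 − 69169 = 15227
  √(2072·15227) = √31550344 = 5616.9693
r = -5044 / 5616.9693 = -0.8980
t = r·√(n−2)/√(1−r²) = -0.8980·√10 / √(1−0.806404) = -2.839725 / 0.439995 = -6.454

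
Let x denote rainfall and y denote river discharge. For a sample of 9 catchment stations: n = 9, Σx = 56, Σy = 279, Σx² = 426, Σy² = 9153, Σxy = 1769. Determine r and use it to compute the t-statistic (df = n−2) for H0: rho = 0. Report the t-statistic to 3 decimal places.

0.448

S_xy = nΣxy − ΣxΣy = 9·1769 − 56·279 = 15921 − 15624 = 297
S_xx = nΣx² − (Σx)² = 9·426 − 56² = 3834 − 3136 = 698
S_yy = nΣy² − (Σy)² = 9·9153 − 279² = 82377 − 77841 = 4536
r = S_xy / √(S_xx·S_yy) = 297 / √(698·4536) = 297 / √3166128 = 297 / 1779.3617 = 0.1669
t = r·√(n−2)/√(1−r²) = 0.1669·√7 / √(1−0.027856) = 0.441576 / 0.985974 = 0.448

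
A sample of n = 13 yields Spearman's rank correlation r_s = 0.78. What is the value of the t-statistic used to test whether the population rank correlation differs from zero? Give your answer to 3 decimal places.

4.134

t = r_s·√(n−2) / √(1−r_s²) with r_s = 0.78, n = 13
  = 0.78·√11 / √(1 − 0.6084)
  = 0.78·3.316625 / 0.625780
  = 2.586968 / 0.625780 = 4.134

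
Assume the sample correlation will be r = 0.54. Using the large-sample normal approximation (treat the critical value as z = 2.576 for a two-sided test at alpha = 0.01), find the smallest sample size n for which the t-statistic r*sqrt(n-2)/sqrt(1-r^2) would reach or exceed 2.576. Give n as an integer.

r√(n−2)/√(1−r²) ≥ 2.576  ⇔  n−2 ≥ (2.576)²·(1−r²)/r²
(1−r²)/r² = (1−0.2916)/0.2916 = 2.4294
n ≥ 2 + 6.635776·2.4294 = 2 + 16.1210 = 18.1210
⌈18.1210⌉ = 19

19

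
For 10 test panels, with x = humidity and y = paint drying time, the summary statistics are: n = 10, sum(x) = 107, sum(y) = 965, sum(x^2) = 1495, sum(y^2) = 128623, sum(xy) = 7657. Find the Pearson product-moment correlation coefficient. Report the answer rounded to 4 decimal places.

Numerator: nΣxy − (Σx)(Σy) = 10·7657 − (107)(965) = -26685
Denominator: √[(nΣx²−(Σx)²)(nΣy²−(Σy)²)]
  nΣx²−(Σx)² = 10·1495 − 11449 = 3501;  nΣy²−(Σy)² = 10·128623 − 931225 = 355005
  √(3501·355005) = √1242872505 = 35254.3970
r = -26685 / 35254.3970 = -0.7569

-0.7569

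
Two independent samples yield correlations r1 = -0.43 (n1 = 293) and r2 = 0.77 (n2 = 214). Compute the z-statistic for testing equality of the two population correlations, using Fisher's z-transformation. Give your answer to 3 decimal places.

-16.359

Fisher z-transforms: z1 = atanh(-0.43) = -0.459897, z2 = atanh(0.77) = 1.020328; difference d = -1.480225
Var(d) = 1/290 + 1/211 = 0.0034483 + 0.0047393 = 0.0081876
z = d/√Var(d) = -1.480225 / √0.0081876 = -1.480225 / 0.090485 = -16.359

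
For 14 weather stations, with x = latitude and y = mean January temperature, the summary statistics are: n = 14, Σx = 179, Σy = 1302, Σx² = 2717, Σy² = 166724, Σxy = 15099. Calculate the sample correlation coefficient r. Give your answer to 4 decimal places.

-0.3501

Numerator: nΣxy − (Σx)(Σy) = 14·15099 − (179)(1302) = -21672
Denominator: √[(nΣx²−(Σx)²)(nΣy²−(Σy)²)]
  nΣx²−(Σx)² = 14·2717 − 32041 = 5997;  nΣy²−(Σy)² = 14·166724 − 1695204 = 638932
  √(5997·638932) = √3831675204 = 61900.5267
r = -21672 / 61900.5267 = -0.3501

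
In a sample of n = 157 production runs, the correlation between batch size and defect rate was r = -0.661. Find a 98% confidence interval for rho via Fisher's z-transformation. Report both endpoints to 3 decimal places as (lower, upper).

(-0.754, -0.542)

Fisher z: z_r = atanh(r) = ½·ln((1+(-0.661))/(1−(-0.661))) = -0.794588
SE(z) = 1/√(n−3) = 1/√154 = 0.080582
98% ⇒ z* = 2.326; margin = 2.326·0.080582 = 0.187434
CI on z-scale: (-0.982022, -0.607154)
Back-transform: tanh(-0.982022) = -0.753940, tanh(-0.607154) = -0.542121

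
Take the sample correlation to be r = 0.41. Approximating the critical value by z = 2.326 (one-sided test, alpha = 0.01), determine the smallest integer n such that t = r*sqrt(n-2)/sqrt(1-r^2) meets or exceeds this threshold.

29

r√(n−2)/√(1−r²) ≥ 2.326  ⇔  n−2 ≥ (2.326)²·(1−r²)/r²
(1−r²)/r² = (1−0.1681)/0.1681 = 4.9488
n ≥ 2 + 5.410276·4.9488 = 2 + 26.7744 = 28.7744
⌈28.7744⌉ = 29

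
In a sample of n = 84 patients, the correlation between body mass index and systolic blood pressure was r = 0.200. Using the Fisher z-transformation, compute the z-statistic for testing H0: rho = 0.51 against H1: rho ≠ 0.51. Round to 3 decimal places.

-3.240

Fisher z: atanh(0.200) = 0.202733, atanh(0.51) = 0.562730
z = (z_r − z_0)·√(n−3) = (0.202733 − 0.562730)·√81 = -0.359997 · 9.000000 = -3.240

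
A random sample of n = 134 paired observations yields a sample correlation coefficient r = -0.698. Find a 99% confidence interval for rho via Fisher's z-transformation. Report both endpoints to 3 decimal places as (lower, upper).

(-0.796, -0.564)

Fisher z: z_r = atanh(r) = ½·ln((1+(-0.698))/(1−(-0.698))) = -0.863390
SE(z) = 1/√(n−3) = 1/√131 = 0.087370
99% ⇒ z* = 2.576; margin = 2.576·0.087370 = 0.225065
CI on z-scale: (-1.088455, -0.638325)
Back-transform: tanh(-1.088455) = -0.796314, tanh(-0.638325) = -0.563758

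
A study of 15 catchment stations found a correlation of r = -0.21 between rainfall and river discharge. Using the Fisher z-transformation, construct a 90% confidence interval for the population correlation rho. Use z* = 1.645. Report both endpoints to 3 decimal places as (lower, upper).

(-0.597, 0.256)

z_r = atanh(-0.21) = -0.213171;  SE = 1/√(n−3) = 1/√12 = 0.288675
z-limits: -0.213171 ± 1.645·0.288675 = -0.213171 ± 0.474870 = [-0.688041, 0.261699]
ρ-limits: (tanh -0.688041, tanh 0.261699) = (-0.597, 0.256)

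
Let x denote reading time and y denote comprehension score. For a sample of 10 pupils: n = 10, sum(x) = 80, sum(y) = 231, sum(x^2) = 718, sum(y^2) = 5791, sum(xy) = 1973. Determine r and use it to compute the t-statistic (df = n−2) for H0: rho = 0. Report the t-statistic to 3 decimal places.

2.509

S_xy = nΣxy − ΣxΣy = 10·1973 − 80·231 = 19730 − 18480 = 1250
S_xx = nΣx² − (Σx)² = 10·718 − 80² = 7180 − 6400 = 780
S_yy = nΣy² − (Σy)² = 10·5791 − 231² = 57910 − 53361 = 4549
r = S_xy / √(S_xx·S_yy) = 1250 / √(780·4549) = 1250 / √3548220 = 1250 / 1883.6719 = 0.6636
t = r·√(n−2)/√(1−r²) = 0.6636·√8 / √(1−0.440365) = 1.876944 / 0.748088 = 2.509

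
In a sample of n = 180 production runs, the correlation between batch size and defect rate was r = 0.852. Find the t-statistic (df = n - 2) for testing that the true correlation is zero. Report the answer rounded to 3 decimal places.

1 − r² = 1 − 0.725904 = 0.274096;  √(1−r²) = 0.523542
√(n−2) = √178 = 13.341664
t = r·√(n−2)/√(1−r²) = 0.852 · 13.341664 / 0.523542 = 21.712

21.712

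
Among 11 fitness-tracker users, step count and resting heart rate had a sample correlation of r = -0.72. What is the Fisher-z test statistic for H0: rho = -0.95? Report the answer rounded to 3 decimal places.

2.614

Fisher z: atanh(-0.72) = -0.907645, atanh(-0.95) = -1.831781
z = (z_r − z_0)·√(n−3) = (-0.907645 − (-1.831781))·√8 = 0.924136 · 2.828427 = 2.614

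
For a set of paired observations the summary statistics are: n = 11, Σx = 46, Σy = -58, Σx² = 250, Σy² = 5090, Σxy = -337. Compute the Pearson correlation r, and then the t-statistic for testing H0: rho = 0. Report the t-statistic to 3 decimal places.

S_xy = nΣxy − ΣxΣy = 11·(-337) − 46·(-58) = -3707 − (-2668) = -1039
S_xx = nΣx² − (Σx)² = 11·250 − 46² = 2750 − 2116 = 634
S_yy = nΣy² − (Σy)² = 11·5090 − (-58)² = 55990 − 3364 = 52626
r = S_xy / √(S_xx·S_yy) = -1039 / √(634·52626) = -1039 / √33364884 = -1039 / 5776.2344 = -0.1799
t = r·√(n−2)/√(1−r²) = -0.1799·√9 / √(1−0.032364) = -0.539700 / 0.983685 = -0.549

-0.549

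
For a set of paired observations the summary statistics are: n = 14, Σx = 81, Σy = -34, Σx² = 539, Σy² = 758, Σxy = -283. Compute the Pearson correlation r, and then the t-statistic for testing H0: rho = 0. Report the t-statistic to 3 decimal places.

-1.493

Numerator: nΣxy − (Σx)(Σy) = 14·(-283) − (81)(-34) = -1208
Denominator: √[(nΣx²−(Σx)²)(nΣy²−(Σy)²)]
  nΣx²−(Σx)² = 14·539 − 6561 = 985;  nΣy²−(Σy)² = 14·758 − 1156 = 9456
  √(985·9456) = √9314160 = 3051.9109
r = -1208 / 3051.9109 = -0.3958
t = r·√(n−2)/√(1−r²) = -0.3958·√12 / √(1−0.156658) = -1.371091 / 0.918337 = -1.493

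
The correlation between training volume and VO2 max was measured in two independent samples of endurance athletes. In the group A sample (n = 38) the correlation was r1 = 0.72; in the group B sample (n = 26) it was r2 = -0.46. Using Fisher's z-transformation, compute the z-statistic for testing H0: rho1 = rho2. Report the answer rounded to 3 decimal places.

5.234

Fisher z-transforms: z1 = atanh(0.72) = 0.907645, z2 = atanh(-0.46) = -0.497311; difference d = 1.404956
Var(d) = 1/35 + 1/23 = 0.0285714 + 0.0434783 = 0.0720497
z = d/√Var(d) = 1.404956 / √0.0720497 = 1.404956 / 0.268421 = 5.234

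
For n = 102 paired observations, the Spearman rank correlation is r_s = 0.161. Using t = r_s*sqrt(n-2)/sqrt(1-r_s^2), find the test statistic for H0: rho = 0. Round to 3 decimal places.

1.631

t = r_s·√(n−2) / √(1−r_s²) with r_s = 0.161, n = 102
  = 0.161·√100 / √(1 − 0.025921)
  = 0.161·10.000000 / 0.986954
  = 1.610000 / 0.986954 = 1.631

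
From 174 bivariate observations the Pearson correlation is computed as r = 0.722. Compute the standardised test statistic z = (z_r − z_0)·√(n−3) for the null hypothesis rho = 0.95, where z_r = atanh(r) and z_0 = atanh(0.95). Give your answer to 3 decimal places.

-12.030

Fisher z: atanh(0.722) = 0.911810, atanh(0.95) = 1.831781
z = (z_r − z_0)·√(n−3) = (0.911810 − 1.831781)·√171 = -0.919971 · 13.076697 = -12.030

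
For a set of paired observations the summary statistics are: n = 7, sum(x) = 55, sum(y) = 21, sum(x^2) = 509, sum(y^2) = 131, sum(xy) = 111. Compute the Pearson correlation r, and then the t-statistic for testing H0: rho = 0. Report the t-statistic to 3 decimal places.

-2.512

S_xy = nΣxy − ΣxΣy = 7·111 − 55·21 = 777 − 1155 = -378
S_xx = nΣx² − (Σx)² = 7·509 − 55² = 3563 − 3025 = 538
S_yy = nΣy² − (Σy)² = 7·131 − 21² = 917 − 441 = 476
r = S_xy / √(S_xx·S_yy) = -378 / √(538·476) = -378 / √256088 = -378 / 506.0514 = -0.7470
t = r·√(n−2)/√(1−r²) = -0.7470·√5 / √(1−0.558009) = -1.670343 / 0.664824 = -2.512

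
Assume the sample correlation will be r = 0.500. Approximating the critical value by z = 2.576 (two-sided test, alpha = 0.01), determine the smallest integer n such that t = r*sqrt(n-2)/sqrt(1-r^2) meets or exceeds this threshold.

r√(n−2)/√(1−r²) ≥ 2.576  ⇔  n−2 ≥ (2.576)²·(1−r²)/r²
(1−r²)/r² = (1−0.250000)/0.250000 = 3.0000
n ≥ 2 + 6.635776·3.0000 = 2 + 19.9073 = 21.9073
⌈21.9073⌉ = 22

22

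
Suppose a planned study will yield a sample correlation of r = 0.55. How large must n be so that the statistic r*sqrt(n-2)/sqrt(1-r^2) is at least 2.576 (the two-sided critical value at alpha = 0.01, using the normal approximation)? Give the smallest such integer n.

Need r·√(n−2)/√(1−r²) ≥ 2.576
√(n−2) ≥ 2.576·√(1−0.3025) / 0.55 = 2.576·0.835165 / 0.55 = 3.9116
n−2 ≥ 15.3006  ⇒  n ≥ 17.3006
Smallest integer n = 18

18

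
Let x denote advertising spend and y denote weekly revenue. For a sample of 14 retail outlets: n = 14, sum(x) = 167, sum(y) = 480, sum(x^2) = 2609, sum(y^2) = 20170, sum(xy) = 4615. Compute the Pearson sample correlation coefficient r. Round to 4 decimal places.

Numerator: nΣxy − (Σx)(Σy) = 14·4615 − (167)(480) = -15550
Denominator: √[(nΣx²−(Σx)²)(nΣy²−(Σy)²)]
  nΣx²−(Σx)² = 14·2609 − 27889 = 8637;  nΣy²−(Σy)² = 14·20170 − 230400 = 51980
  √(8637·51980) = √448951260 = 21188.4700
r = -15550 / 21188.4700 = -0.7339

-0.7339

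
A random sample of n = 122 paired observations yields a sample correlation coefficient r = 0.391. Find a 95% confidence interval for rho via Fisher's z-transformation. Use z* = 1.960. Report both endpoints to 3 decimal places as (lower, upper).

(0.229, 0.532)

Fisher z: z_r = atanh(r) = ½·ln((1+0.391)/(1−0.391)) = 0.412980
SE(z) = 1/√(n−3) = 1/√119 = 0.091670
95% ⇒ z* = 1.960; margin = 1.960·0.091670 = 0.179673
CI on z-scale: (0.233307, 0.592653)
Back-transform: tanh(0.233307) = 0.229164, tanh(0.592653) = 0.531801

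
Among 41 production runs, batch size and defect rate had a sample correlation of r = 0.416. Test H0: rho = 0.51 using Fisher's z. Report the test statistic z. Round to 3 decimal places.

-0.739

z_r = atanh(0.416) = 0.442845,  z_0 = atanh(0.51) = 0.562730
SE = 1/√(n−3) = 1/√38 = 0.162221
z = (z_r − z_0)/SE = (0.442845 − 0.562730) / 0.162221 = -0.119885 / 0.162221 = -0.739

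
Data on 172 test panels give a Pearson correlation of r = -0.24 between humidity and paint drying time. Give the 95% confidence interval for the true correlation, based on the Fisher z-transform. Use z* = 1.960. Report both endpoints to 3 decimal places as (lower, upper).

(-0.376, -0.094)

Fisher z: z_r = atanh(r) = ½·ln((1+(-0.24))/(1−(-0.24))) = -0.244774
SE(z) = 1/√(n−3) = 1/√169 = 0.076923
95% ⇒ z* = 1.960; margin = 1.960·0.076923 = 0.150769
CI on z-scale: (-0.395543, -0.094005)
Back-transform: tanh(-0.395543) = -0.376129, tanh(-0.094005) = -0.093729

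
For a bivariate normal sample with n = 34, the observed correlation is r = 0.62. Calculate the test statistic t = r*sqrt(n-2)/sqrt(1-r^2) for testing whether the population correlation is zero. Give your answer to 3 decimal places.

4.470

1 − r² = 1 − 0.3844 = 0.6156;  √(1−r²) = 0.784602
√(n−2) = √32 = 5.656854
t = r·√(n−2)/√(1−r²) = 0.62 · 5.656854 / 0.784602 = 4.470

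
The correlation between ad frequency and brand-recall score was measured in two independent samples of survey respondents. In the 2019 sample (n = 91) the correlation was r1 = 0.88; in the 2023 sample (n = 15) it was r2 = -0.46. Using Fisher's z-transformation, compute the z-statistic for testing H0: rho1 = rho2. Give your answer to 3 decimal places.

Fisher z-transforms: z1 = atanh(0.88) = 1.375768, z2 = atanh(-0.46) = -0.497311; difference d = 1.873079
Var(d) = 1/88 + 1/12 = 0.0113636 + 0.0833333 = 0.0946969
z = d/√Var(d) = 1.873079 / √0.0946969 = 1.873079 / 0.307729 = 6.087

6.087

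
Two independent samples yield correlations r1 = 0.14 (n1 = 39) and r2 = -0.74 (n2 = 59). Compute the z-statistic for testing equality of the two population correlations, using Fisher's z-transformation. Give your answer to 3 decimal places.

Fisher z-transforms: z1 = atanh(0.14) = 0.140926, z2 = atanh(-0.74) = -0.950479; difference d = 1.091405
Var(d) = 1/36 + 1/56 = 0.0277778 + 0.0178571 = 0.0456349
z = d/√Var(d) = 1.091405 / √0.0456349 = 1.091405 / 0.213623 = 5.109

5.109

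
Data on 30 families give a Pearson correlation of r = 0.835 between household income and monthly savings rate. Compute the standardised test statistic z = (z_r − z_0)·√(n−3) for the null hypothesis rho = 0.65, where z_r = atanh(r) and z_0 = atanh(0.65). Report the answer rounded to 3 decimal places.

Fisher z: atanh(0.835) = 1.204427, atanh(0.65) = 0.775299
z = (z_r − z_0)·√(n−3) = (1.204427 − 0.775299)·√27 = 0.429128 · 5.196152 = 2.230

2.230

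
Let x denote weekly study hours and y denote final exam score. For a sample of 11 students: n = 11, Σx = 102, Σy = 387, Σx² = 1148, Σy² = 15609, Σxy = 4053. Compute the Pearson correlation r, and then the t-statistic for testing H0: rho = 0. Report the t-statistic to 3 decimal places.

S_xy = nΣxy − ΣxΣy = 11·4053 − 102·387 = 44583 − 39474 = 5109
S_xx = nΣx² − (Σx)² = 11·1148 − 102² = 12628 − 10404 = 2224
S_yy = nΣy² − (Σy)² = 11·15609 − 387² = 171699 − 149769 = 21930
r = S_xy / √(S_xx·S_yy) = 5109 / √(2224·21930) = 5109 / √48772320 = 5109 / 6983.7182 = 0.7316
t = r·√(n−2)/√(1−r²) = 0.7316·√9 / √(1−0.535239) = 2.194800 / 0.681734 = 3.219

3.219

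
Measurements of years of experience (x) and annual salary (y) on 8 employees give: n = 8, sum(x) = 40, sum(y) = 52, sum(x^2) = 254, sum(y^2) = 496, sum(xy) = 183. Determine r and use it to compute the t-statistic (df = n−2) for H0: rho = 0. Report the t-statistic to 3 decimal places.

Numerator: nΣxy − (Σx)(Σy) = 8·183 − (40)(52) = -616
Denominator: √[(nΣx²−(Σx)²)(nΣy²−(Σy)²)]
  nΣx²−(Σx)² = 8·254 − 1600 = 432;  nΣy²−(Σy)² = 8·496 − 2704 = 1264
  √(432·1264) = √546048 = 738.9506
r = -616 / 738.9506 = -0.8336
t = r·√(n−2)/√(1−r²) = -0.8336·√6 / √(1−0.694889) = -2.041895 / 0.552369 = -3.697

-3.697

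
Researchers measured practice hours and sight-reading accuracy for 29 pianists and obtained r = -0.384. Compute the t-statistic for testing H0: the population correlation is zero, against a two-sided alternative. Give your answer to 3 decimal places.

-2.161

t = r·√(n−2) / √(1−r²) with r = -0.384, n = 29
  = -0.384·√27 / √(1 − 0.147456)
  = -0.384·5.196152 / 0.923333
  = -1.995322 / 0.923333 = -2.161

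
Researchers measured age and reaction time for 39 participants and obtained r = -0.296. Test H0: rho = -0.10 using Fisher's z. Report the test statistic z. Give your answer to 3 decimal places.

-1.229

Fisher z: atanh(-0.296) = -0.305130, atanh(-0.10) = -0.100335
z = (z_r − z_0)·√(n−3) = (-0.305130 − (-0.100335))·√36 = -0.204795 · 6.000000 = -1.229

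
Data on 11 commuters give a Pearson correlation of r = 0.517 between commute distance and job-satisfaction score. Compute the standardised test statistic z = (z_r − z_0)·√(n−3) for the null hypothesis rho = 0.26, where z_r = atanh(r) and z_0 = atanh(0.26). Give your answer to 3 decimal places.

z_r = atanh(0.517) = 0.572237,  z_0 = atanh(0.26) = 0.266108
SE = 1/√(n−3) = 1/√8 = 0.353553
z = (z_r − z_0)/SE = (0.572237 − 0.266108) / 0.353553 = 0.306129 / 0.353553 = 0.866

0.866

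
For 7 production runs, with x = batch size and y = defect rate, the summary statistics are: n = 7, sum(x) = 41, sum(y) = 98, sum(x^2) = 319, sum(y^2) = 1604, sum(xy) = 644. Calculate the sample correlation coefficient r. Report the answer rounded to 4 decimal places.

Numerator: nΣxy − (Σx)(Σy) = 7·644 − (41)(98) = 490
Denominator: √[(nΣx²−(Σx)²)(nΣy²−(Σy)²)]
  nΣx²−(Σx)² = 7·319 − 1681 = 552;  nΣy²−(Σy)² = 7·1604 − 9604 = 1624
  √(552·1624) = √896448 = 946.8094
r = 490 / 946.8094 = 0.5175

0.5175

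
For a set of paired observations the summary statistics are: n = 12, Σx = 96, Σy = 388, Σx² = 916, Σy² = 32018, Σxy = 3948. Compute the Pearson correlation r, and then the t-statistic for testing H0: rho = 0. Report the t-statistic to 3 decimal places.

Numerator: nΣxy − (Σx)(Σy) = 12·3948 − (96)(388) = 10128
Denominator: √[(nΣx²−(Σx)²)(nΣy²−(Σy)²)]
  nΣx²−(Σx)² = 12·916 − 9216 = 1776;  nΣy²−(Σy)² = 12·32018 − 150544 = 233672
  √(1776·233672) = √415001472 = 20371.5849
r = 10128 / 20371.5849 = 0.4972
t = r·√(n−2)/√(1−r²) = 0.4972·√10 / √(1−0.247208) = 1.572284 / 0.867636 = 1.812

1.812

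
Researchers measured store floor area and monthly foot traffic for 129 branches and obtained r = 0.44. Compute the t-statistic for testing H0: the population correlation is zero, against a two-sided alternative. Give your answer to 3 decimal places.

5.522

t = r·√(n−2) / √(1−r²) with r = 0.44, n = 129
  = 0.44·√127 / √(1 − 0.1936)
  = 0.44·11.269428 / 0.897998
  = 4.958548 / 0.897998 = 5.522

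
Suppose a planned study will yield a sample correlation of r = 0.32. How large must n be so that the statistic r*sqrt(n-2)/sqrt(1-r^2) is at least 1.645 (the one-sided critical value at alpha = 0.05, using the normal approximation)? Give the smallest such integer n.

Need r·√(n−2)/√(1−r²) ≥ 1.645
√(n−2) ≥ 1.645·√(1−0.1024) / 0.32 = 1.645·0.947418 / 0.32 = 4.8703
n−2 ≥ 23.7198  ⇒  n ≥ 25.7198
Smallest integer n = 26

26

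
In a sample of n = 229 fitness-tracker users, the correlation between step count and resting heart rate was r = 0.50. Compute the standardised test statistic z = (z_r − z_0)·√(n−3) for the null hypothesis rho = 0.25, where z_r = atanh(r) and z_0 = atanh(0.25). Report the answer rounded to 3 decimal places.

4.418

z_r = atanh(0.50) = 0.549306,  z_0 = atanh(0.25) = 0.255413
SE = 1/√(n−3) = 1/√226 = 0.066519
z = (z_r − z_0)/SE = (0.549306 − 0.255413) / 0.066519 = 0.293893 / 0.066519 = 4.418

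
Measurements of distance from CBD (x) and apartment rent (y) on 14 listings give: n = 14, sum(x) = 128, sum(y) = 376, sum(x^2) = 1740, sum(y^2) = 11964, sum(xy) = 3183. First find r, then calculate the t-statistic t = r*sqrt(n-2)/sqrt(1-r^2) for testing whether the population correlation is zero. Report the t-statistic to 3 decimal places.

Numerator: nΣxy − (Σx)(Σy) = 14·3183 − (128)(376) = -3566
Denominator: √[(nΣx²−(Σx)²)(nΣy²−(Σy)²)]
  nΣx²−(Σx)² = 14·1740 − 16384 = 7976;  nΣy²−(Σy)² = 14·11964 − 141376 = 26120
  √(7976·26120) = √208333120 = 14433.7493
r = -3566 / 14433.7493 = -0.2471
t = r·√(n−2)/√(1−r²) = -0.2471·√12 / √(1−0.061058) = -0.855980 / 0.968990 = -0.883

-0.883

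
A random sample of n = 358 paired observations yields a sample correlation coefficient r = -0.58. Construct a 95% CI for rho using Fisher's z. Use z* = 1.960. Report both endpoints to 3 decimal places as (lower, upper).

(-0.645, -0.507)

z_r = atanh(-0.58) = -0.662463;  SE = 1/√(n−3) = 1/√355 = 0.053074
z-limits: -0.662463 ± 1.960·0.053074 = -0.662463 ± 0.104025 = [-0.766488, -0.558438]
ρ-limits: (tanh -0.766488, tanh -0.558438) = (-0.645, -0.507)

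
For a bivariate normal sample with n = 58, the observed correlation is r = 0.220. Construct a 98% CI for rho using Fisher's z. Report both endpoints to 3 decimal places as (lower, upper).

(-0.090, 0.491)

Fisher z: z_r = atanh(r) = ½·ln((1+0.220)/(1−0.220)) = 0.223656
SE(z) = 1/√(n−3) = 1/√55 = 0.134840
98% ⇒ z* = 2.326; margin = 2.326·0.134840 = 0.313638
CI on z-scale: (-0.089982, 0.537294)
Back-transform: tanh(-0.089982) = -0.089740, tanh(0.537294) = 0.490937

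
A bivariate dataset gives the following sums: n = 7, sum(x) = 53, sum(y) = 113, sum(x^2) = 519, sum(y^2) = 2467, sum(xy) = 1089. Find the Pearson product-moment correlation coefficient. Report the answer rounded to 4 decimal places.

S_xy = nΣxy − ΣxΣy = 7·1089 − 53·113 = 7623 − 5989 = 1634
S_xx = nΣx² − (Σx)² = 7·519 − 53² = 3633 − 2809 = 824
S_yy = nΣy² − (Σy)² = 7·2467 − 113² = 17269 − 12769 = 4500
r = S_xy / √(S_xx·S_yy) = 1634 / √(824·4500) = 1634 / √3708000 = 1634 / 1925.6168 = 0.8486

0.8486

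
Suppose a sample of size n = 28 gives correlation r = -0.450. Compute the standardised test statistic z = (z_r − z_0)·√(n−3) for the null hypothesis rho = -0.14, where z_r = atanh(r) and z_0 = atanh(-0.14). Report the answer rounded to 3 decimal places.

-1.719

Fisher z: atanh(-0.450) = -0.484700, atanh(-0.14) = -0.140926
z = (z_r − z_0)·√(n−3) = (-0.484700 − (-0.140926))·√25 = -0.343774 · 5.000000 = -1.719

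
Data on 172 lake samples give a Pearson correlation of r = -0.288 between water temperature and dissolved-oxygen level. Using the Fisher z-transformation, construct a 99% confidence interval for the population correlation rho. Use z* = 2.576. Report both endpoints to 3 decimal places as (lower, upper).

(-0.458, -0.098)

Fisher z: z_r = atanh(r) = ½·ln((1+(-0.288))/(1−(-0.288))) = -0.296384
SE(z) = 1/√(n−3) = 1/√169 = 0.076923
99% ⇒ z* = 2.576; margin = 2.576·0.076923 = 0.198154
CI on z-scale: (-0.494538, -0.098230)
Back-transform: tanh(-0.494538) = -0.457811, tanh(-0.098230) = -0.097915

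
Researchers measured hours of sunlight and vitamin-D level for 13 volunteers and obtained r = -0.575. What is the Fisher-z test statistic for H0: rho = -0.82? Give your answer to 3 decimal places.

Fisher z: atanh(-0.575) = -0.654961, atanh(-0.82) = -1.156817
z = (z_r − z_0)·√(n−3) = (-0.654961 − (-1.156817))·√10 = 0.501856 · 3.162278 = 1.587

1.587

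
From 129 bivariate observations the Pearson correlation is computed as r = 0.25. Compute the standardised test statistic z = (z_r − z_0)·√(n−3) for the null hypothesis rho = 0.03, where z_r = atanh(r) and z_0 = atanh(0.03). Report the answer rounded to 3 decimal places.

Fisher z: atanh(0.25) = 0.255413, atanh(0.03) = 0.030009
z = (z_r − z_0)·√(n−3) = (0.255413 − 0.030009)·√126 = 0.225404 · 11.224972 = 2.530

2.530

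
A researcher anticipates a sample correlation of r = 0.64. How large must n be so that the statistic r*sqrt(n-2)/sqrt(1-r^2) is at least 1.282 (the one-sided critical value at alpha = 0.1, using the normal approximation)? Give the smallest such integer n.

5

Need r·√(n−2)/√(1−r²) ≥ 1.282
√(n−2) ≥ 1.282·√(1−0.4096) / 0.64 = 1.282·0.768375 / 0.64 = 1.5392
n−2 ≥ 2.3691  ⇒  n ≥ 4.3691
Smallest integer n = 5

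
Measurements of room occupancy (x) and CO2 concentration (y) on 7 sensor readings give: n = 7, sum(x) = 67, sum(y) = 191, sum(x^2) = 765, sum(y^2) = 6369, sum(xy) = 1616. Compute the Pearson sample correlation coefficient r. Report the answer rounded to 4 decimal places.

S_xy = nΣxy − ΣxΣy = 7·1616 − 67·191 = 11312 − 12797 = -1485
S_xx = nΣx² − (Σx)² = 7·765 − 67² = 5355 − 4489 = 866
S_yy = nΣy² − (Σy)² = 7·6369 − 191² = 44583 − 36481 = 8102
r = S_xy / √(S_xx·S_yy) = -1485 / √(866·8102) = -1485 / √7016332 = -1485 / 2648.8360 = -0.5606

-0.5606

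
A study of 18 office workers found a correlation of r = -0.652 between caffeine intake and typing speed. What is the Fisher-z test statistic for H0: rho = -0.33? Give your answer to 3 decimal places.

z_r = atanh(-0.652) = -0.778770,  z_0 = atanh(-0.33) = -0.342828
SE = 1/√(n−3) = 1/√15 = 0.258199
z = (z_r − z_0)/SE = (-0.778770 − (-0.342828)) / 0.258199 = -0.435942 / 0.258199 = -1.688

-1.688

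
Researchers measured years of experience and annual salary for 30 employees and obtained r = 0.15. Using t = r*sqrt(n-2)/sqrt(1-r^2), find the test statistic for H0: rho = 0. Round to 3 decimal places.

1 − r² = 1 − 0.0225 = 0.9775;  √(1−r²) = 0.988686
√(n−2) = √28 = 5.291503
t = r·√(n−2)/√(1−r²) = 0.15 · 5.291503 / 0.988686 = 0.803

0.803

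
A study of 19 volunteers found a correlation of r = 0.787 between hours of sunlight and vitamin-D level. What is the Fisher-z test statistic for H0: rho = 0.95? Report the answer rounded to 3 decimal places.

-3.073

Fisher z: atanh(0.787) = 1.063501, atanh(0.95) = 1.831781
z = (z_r − z_0)·√(n−3) = (1.063501 − 1.831781)·√16 = -0.768280 · 4.000000 = -3.073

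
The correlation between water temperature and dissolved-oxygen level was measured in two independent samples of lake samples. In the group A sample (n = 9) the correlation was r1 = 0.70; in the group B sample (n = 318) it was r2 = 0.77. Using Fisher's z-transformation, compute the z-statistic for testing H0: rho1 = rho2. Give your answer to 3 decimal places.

-0.371

z1 = atanh(0.70) = 0.867301,  z2 = atanh(0.77) = 1.020328
SE = √(1/(n1−3) + 1/(n2−3)) = √(1/6 + 1/315) = √(0.1666667 + 0.0031746) = √0.1698413 = 0.412118
z = (z1 − z2)/SE = (0.867301 − 1.020328) / 0.412118 = -0.153027 / 0.412118 = -0.371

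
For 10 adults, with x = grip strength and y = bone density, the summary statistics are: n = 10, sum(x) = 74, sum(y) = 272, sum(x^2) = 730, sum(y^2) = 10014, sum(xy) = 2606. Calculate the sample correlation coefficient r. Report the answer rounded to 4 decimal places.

Numerator: nΣxy − (Σx)(Σy) = 10·2606 − (74)(272) = 5932
Denominator: √[(nΣx²−(Σx)²)(nΣy²−(Σy)²)]
  nΣx²−(Σx)² = 10·730 − 5476 = 1824;  nΣy²−(Σy)² = 10·10014 − 73984 = 26156
  √(1824·26156) = √47708544 = 6907.1372
r = 5932 / 6907.1372 = 0.8588

0.8588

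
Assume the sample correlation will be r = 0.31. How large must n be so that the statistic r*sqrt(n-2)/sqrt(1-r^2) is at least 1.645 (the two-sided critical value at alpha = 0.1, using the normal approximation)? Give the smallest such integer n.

Need r·√(n−2)/√(1−r²) ≥ 1.645
√(n−2) ≥ 1.645·√(1−0.0961) / 0.31 = 1.645·0.950737 / 0.31 = 5.0450
n−2 ≥ 25.4520  ⇒  n ≥ 27.4520
Smallest integer n = 28

28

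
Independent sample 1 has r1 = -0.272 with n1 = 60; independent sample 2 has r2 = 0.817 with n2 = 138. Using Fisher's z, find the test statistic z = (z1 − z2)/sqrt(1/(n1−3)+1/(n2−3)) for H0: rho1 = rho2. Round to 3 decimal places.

z1 = atanh(-0.272) = -0.279022,  z2 = atanh(0.817) = 1.147728
SE = √(1/(n1−3) + 1/(n2−3)) = √(1/57 + 1/135) = √(0.0175439 + 0.0074074) = √0.0249513 = 0.157960
z = (z1 − z2)/SE = (-0.279022 − 1.147728) / 0.157960 = -1.426750 / 0.157960 = -9.032

-9.032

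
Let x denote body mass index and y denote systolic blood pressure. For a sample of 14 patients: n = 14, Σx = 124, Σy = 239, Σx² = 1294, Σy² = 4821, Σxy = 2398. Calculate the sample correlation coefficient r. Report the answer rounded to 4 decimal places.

0.7383

S_xy = nΣxy − ΣxΣy = 14·2398 − 124·239 = 33572 − 29636 = 3936
S_xx = nΣx² − (Σx)² = 14·1294 − 124² = 18116 − 15376 = 2740
S_yy = nΣy² − (Σy)² = 14·4821 − 239² = 67494 − 57121 = 10373
r = S_xy / √(S_xx·S_yy) = 3936 / √(2740·10373) = 3936 / √28422020 = 3936 / 5331.2306 = 0.7383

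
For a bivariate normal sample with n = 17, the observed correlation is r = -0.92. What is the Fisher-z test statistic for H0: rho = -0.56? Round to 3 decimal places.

z_r = atanh(-0.92) = -1.589027,  z_0 = atanh(-0.56) = -0.632833
SE = 1/√(n−3) = 1/√14 = 0.267261
z = (z_r − z_0)/SE = (-1.589027 − (-0.632833)) / 0.267261 = -0.956194 / 0.267261 = -3.578

-3.578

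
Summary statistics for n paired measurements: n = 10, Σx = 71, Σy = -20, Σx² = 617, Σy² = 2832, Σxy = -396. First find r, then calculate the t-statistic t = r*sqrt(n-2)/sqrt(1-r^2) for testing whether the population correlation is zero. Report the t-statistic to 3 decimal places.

S_xy = nΣxy − ΣxΣy = 10·(-396) − 71·(-20) = -3960 − (-1420) = -2540
S_xx = nΣx² − (Σx)² = 10·617 − 71² = 6170 − 5041 = 1129
S_yy = nΣy² − (Σy)² = 10·2832 − (-20)² = 28320 − 400 = 27920
r = S_xy / √(S_xx·S_yy) = -2540 / √(1129·27920) = -2540 / √31521680 = -2540 / 5614.4172 = -0.4524
t = r·√(n−2)/√(1−r²) = -0.4524·√8 / √(1−0.204666) = -1.279580 / 0.891815 = -1.435

-1.435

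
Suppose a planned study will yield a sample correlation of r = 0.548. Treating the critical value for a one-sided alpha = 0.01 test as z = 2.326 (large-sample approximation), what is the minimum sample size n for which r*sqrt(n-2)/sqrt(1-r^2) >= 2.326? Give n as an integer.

r√(n−2)/√(1−r²) ≥ 2.326  ⇔  n−2 ≥ (2.326)²·(1−r²)/r²
(1−r²)/r² = (1−0.300304)/0.300304 = 2.3300
n ≥ 2 + 5.410276·2.3300 = 2 + 12.6059 = 14.6059
⌈14.6059⌉ = 15

15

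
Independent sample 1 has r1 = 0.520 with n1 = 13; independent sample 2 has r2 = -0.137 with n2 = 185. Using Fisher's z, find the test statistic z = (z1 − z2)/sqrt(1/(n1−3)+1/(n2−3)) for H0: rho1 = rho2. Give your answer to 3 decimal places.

2.199

z1 = atanh(0.520) = 0.576340,  z2 = atanh(-0.137) = -0.137867
SE = √(1/(n1−3) + 1/(n2−3)) = √(1/10 + 1/182) = √(0.1000000 + 0.0054945) = √0.1054945 = 0.324799
z = (z1 − z2)/SE = (0.576340 − (-0.137867)) / 0.324799 = 0.714207 / 0.324799 = 2.199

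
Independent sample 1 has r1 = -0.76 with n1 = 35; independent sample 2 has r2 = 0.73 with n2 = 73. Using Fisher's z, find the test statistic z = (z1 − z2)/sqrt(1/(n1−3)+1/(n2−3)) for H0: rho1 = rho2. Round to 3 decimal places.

Fisher z-transforms: z1 = atanh(-0.76) = -0.996215, z2 = atanh(0.73) = 0.928727; difference d = -1.924942
Var(d) = 1/32 + 1/70 = 0.0312500 + 0.0142857 = 0.0455357
z = d/√Var(d) = -1.924942 / √0.0455357 = -1.924942 / 0.213391 = -9.021

-9.021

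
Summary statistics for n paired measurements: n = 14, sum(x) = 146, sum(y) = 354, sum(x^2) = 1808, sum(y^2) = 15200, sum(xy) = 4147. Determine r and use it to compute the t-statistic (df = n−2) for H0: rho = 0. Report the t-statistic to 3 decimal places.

Numerator: nΣxy − (Σx)(Σy) = 14·4147 − (146)(354) = 6374
Denominator: √[(nΣx²−(Σx)²)(nΣy²−(Σy)²)]
  nΣx²−(Σx)² = 14·1808 − 21316 = 3996;  nΣy²−(Σy)² = 14·15200 − 125316 = 87484
  √(3996·87484) = √349586064 = 18697.2208
r = 6374 / 18697.2208 = 0.3409
t = r·√(n−2)/√(1−r²) = 0.3409·√12 / √(1−0.116213) = 1.180912 / 0.940099 = 1.256

1.256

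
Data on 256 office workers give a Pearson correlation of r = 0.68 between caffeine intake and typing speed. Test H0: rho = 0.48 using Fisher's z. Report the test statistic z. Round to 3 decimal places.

Fisher z: atanh(0.68) = 0.829114, atanh(0.48) = 0.522984
z = (z_r − z_0)·√(n−3) = (0.829114 − 0.522984)·√253 = 0.306130 · 15.905974 = 4.869

4.869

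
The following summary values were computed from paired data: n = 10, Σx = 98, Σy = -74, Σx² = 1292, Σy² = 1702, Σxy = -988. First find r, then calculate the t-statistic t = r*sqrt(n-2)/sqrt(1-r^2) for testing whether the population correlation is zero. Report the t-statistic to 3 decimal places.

-1.327

S_xy = nΣxy − ΣxΣy = 10·(-988) − 98·(-74) = -9880 − (-7252) = -2628
S_xx = nΣx² − (Σx)² = 10·1292 − 98² = 12920 − 9604 = 3316
S_yy = nΣy² − (Σy)² = 10·1702 − (-74)² = 17020 − 5476 = 11544
r = S_xy / √(S_xx·S_yy) = -2628 / √(3316·11544) = -2628 / √38279904 = -2628 / 6187.0756 = -0.4248
t = r·√(n−2)/√(1−r²) = -0.4248·√8 / √(1−0.180455) = -1.201516 / 0.905287 = -1.327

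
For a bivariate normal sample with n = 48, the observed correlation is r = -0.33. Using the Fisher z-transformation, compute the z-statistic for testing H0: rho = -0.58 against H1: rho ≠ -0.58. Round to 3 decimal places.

z_r = atanh(-0.33) = -0.342828,  z_0 = atanh(-0.58) = -0.662463
SE = 1/√(n−3) = 1/√45 = 0.149071
z = (z_r − z_0)/SE = (-0.342828 − (-0.662463)) / 0.149071 = 0.319635 / 0.149071 = 2.144

2.144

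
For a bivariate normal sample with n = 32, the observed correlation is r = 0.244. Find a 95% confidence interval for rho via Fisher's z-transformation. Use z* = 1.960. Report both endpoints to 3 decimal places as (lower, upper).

(-0.114, 0.546)

z_r = atanh(0.244) = 0.249023;  SE = 1/√(n−3) = 1/√29 = 0.185695
z-limits: 0.249023 ± 1.960·0.185695 = 0.249023 ± 0.363962 = [-0.114939, 0.612985]
ρ-limits: (tanh -0.114939, tanh 0.612985) = (-0.114, 0.546)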